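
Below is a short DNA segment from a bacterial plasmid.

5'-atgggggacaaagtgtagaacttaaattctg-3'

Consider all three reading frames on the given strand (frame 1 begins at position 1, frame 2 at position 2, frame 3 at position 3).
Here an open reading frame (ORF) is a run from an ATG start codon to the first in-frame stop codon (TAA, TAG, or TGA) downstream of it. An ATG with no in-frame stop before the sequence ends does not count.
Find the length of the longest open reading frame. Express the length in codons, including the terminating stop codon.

Frame 1: ATG GGG GAC AAA GTG TAG AAC TTA AAT TCT — ATG at 1, stop TAG at 16 → 18 nt.
Frame 2: TGG GGG ACA AAG TGT AGA ACT TAA ATT CTG — no ATG→stop ORF.
Frame 3: GGG GGA CAA AGT GTA GAA CTT AAA TTC — no ATG→stop ORF.
Longest: frame 1, positions 1–18, 18 nt = 6 codons = 5 aa. → 6 codons.

6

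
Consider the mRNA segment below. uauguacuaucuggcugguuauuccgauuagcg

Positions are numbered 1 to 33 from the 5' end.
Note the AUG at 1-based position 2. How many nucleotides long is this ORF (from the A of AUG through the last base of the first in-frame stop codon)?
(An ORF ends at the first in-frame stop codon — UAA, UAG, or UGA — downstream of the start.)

30

Codons from position 2: AUG (2–4), UAC (5–7), UAU (8–10), CUG (11–13), GCU (14–16), GGU (17–19), UAU (20–22), UCC (23–25), GAU (26–28), UAG (29–31).
UAG is the first in-frame stop; ORF spans 2–31, 30 nucleotides.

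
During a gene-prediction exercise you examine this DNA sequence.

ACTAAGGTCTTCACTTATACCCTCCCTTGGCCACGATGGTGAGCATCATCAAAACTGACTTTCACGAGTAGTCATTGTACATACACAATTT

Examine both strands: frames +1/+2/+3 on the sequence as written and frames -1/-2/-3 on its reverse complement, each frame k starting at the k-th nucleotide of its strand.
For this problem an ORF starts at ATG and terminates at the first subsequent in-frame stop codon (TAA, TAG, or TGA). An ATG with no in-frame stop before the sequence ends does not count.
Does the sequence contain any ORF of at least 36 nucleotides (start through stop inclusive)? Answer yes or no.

Reverse complement (5'→3'): AAATTGTGTATGTACAATGACTACTCGTGAAAGTCAGTTTTGATGATGCTCACCATCGTGGCCAAGGGAGGGTATAAGTGAAGACCTTAGT
Frame +1: ACT AAG GTC TTC ACT TAT ACC CTC CCT TGG CCA CGA TGG TGA GCA TCA TCA AAA CTG ACT TTC ACG AGT AGT CAT TGT ACA TAC ACA ATT — no ATG→stop ORF.
Frame +2: CTA AGG TCT TCA CTT ATA CCC TCC CTT GGC CAC GAT GGT GAG CAT CAT CAA AAC TGA CTT TCA CGA GTA GTC ATT GTA CAT ACA CAA TTT — no ATG→stop ORF.
Frame +3: TAA GGT CTT CAC TTA TAC CCT CCC TTG GCC ACG ATG GTG AGC ATC ATC AAA ACT GAC TTT CAC GAG TAG TCA TTG TAC ATA CAC AAT — ATG at 36, stop TAG at 69 → 36 nt.
Frame -1: AAA TTG TGT ATG TAC AAT GAC TAC TCG TGA AAG TCA GTT TTG ATG ATG CTC ACC ATC GTG GCC AAG GGA GGG TAT AAG TGA AGA CCT TAG — ATG at 10, stop TGA at 28 → 21 nt; ATG at 43, stop TGA at 79 → 39 nt; ATG at 46, stop TGA at 79 → 36 nt.
Frame -2: AAT TGT GTA TGT ACA ATG ACT ACT CGT GAA AGT CAG TTT TGA TGA TGC TCA CCA TCG TGG CCA AGG GAG GGT ATA AGT GAA GAC CTT AGT — ATG at 17, stop TGA at 41 → 27 nt.
Frame -3: ATT GTG TAT GTA CAA TGA CTA CTC GTG AAA GTC AGT TTT GAT GAT GCT CAC CAT CGT GGC CAA GGG AGG GTA TAA GTG AAG ACC TTA — no ATG→stop ORF.
Frame +3 has an ORF of 36 nucleotides (positions 36–71) ≥ 36, so yes.

yes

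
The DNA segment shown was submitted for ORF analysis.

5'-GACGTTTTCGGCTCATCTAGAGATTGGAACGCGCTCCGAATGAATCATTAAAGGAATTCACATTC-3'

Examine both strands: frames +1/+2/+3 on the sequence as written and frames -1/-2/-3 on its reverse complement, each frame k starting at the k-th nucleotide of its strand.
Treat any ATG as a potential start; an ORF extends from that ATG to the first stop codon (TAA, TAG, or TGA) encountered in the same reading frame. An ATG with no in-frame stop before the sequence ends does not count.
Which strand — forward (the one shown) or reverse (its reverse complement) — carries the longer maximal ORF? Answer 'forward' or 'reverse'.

reverse

Reverse complement (5'→3'): GAATGTGAATTCCTTTAATGATTCATTCGGAGCGCGTTCCAATCTCTAGATGAGCCGAAAACGTC
Frame +1: GAC GTT TTC GGC TCA TCT AGA GAT TGG AAC GCG CTC CGA ATG AAT CAT TAA AGG AAT TCA CAT — ATG at 40, stop TAA at 49 → 12 nt.
Frame +2: ACG TTT TCG GCT CAT CTA GAG ATT GGA ACG CGC TCC GAA TGA ATC ATT AAA GGA ATT CAC ATT — no ATG→stop ORF.
Frame +3: CGT TTT CGG CTC ATC TAG AGA TTG GAA CGC GCT CCG AAT GAA TCA TTA AAG GAA TTC ACA TTC — no ATG→stop ORF.
Frame -1: GAA TGT GAA TTC CTT TAA TGA TTC ATT CGG AGC GCG TTC CAA TCT CTA GAT GAG CCG AAA ACG — no ATG→stop ORF.
Frame -2: AAT GTG AAT TCC TTT AAT GAT TCA TTC GGA GCG CGT TCC AAT CTC TAG ATG AGC CGA AAA CGT — no ATG→stop ORF.
Frame -3: ATG TGA ATT CCT TTA ATG ATT CAT TCG GAG CGC GTT CCA ATC TCT AGA TGA GCC GAA AAC GTC — ATG at 3, stop TGA at 6 → 6 nt; ATG at 18, stop TGA at 51 → 36 nt.
Forward-strand max 12 nt; reverse-strand max 36 nt. The reverse strand has the longer ORF.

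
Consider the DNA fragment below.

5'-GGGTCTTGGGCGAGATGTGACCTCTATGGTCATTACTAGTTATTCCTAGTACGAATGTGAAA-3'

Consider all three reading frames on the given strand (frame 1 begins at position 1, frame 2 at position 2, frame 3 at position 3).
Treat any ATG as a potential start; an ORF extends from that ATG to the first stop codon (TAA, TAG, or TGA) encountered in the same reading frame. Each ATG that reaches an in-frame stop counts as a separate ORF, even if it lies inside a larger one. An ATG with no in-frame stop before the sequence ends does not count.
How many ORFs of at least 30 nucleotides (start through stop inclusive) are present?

0

Frame 1: GGG TCT TGG GCG AGA TGT GAC CTC TAT GGT CAT TAC TAG TTA TTC CTA GTA CGA ATG TGA — ATG at 55, stop TGA at 58 → 6 nt.
Frame 2: GGT CTT GGG CGA GAT GTG ACC TCT ATG GTC ATT ACT AGT TAT TCC TAG TAC GAA TGT GAA — ATG at 26, stop TAG at 47 → 24 nt.
Frame 3: GTC TTG GGC GAG ATG TGA CCT CTA TGG TCA TTA CTA GTT ATT CCT AGT ACG AAT GTG AAA — ATG at 15, stop TGA at 18 → 6 nt.
No ORF reaches 30 nucleotides. Count = 0.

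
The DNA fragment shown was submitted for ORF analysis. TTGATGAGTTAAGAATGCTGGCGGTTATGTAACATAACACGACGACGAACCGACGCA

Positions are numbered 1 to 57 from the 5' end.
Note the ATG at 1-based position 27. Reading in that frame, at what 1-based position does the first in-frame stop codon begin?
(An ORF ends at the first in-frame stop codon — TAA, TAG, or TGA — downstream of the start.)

30

Codons from position 27: ATG (27–29), TAA (30–32).
TAA is a stop codon; it begins at position 30.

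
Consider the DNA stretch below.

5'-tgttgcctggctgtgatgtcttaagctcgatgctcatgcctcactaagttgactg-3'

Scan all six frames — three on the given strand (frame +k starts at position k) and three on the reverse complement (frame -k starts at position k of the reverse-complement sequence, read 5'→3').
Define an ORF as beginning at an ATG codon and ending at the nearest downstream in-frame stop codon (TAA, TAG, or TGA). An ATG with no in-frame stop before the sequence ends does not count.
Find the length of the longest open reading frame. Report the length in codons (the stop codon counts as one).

Reverse complement (5'→3'): CAGTCAACTTAGTGAGGCATGAGCATCGAGCTTAAGACATCACAGCCAGGCAACA
Frame +1: TGT TGC CTG GCT GTG ATG TCT TAA GCT CGA TGC TCA TGC CTC ACT AAG TTG ACT — ATG at 16, stop TAA at 22 → 9 nt.
Frame +2: GTT GCC TGG CTG TGA TGT CTT AAG CTC GAT GCT CAT GCC TCA CTA AGT TGA CTG — no ATG→stop ORF.
Frame +3: TTG CCT GGC TGT GAT GTC TTA AGC TCG ATG CTC ATG CCT CAC TAA GTT GAC — ATG at 30, stop TAA at 45 → 18 nt; ATG at 36, stop TAA at 45 → 12 nt.
Frame -1: CAG TCA ACT TAG TGA GGC ATG AGC ATC GAG CTT AAG ACA TCA CAG CCA GGC AAC — no ATG→stop ORF.
Frame -2: AGT CAA CTT AGT GAG GCA TGA GCA TCG AGC TTA AGA CAT CAC AGC CAG GCA ACA — no ATG→stop ORF.
Frame -3: GTC AAC TTA GTG AGG CAT GAG CAT CGA GCT TAA GAC ATC ACA GCC AGG CAA — no ATG→stop ORF.
Longest: frame +3, positions 30–47, 18 nt = 6 codons = 5 aa. → 6 codons.

6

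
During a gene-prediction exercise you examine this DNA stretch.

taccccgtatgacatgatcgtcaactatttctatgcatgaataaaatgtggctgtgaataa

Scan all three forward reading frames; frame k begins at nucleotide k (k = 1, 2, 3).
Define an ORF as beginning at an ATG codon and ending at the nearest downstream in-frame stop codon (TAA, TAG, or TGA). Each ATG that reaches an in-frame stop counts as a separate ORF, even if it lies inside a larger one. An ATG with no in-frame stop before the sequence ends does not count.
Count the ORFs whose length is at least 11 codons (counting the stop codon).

Frame 1: TAC CCC GTA TGA CAT GAT CGT CAA CTA TTT CTA TGC ATG AAT AAA ATG TGG CTG TGA ATA — ATG at 37, stop TGA at 55 → 21 nt; ATG at 46, stop TGA at 55 → 12 nt.
Frame 2: ACC CCG TAT GAC ATG ATC GTC AAC TAT TTC TAT GCA TGA ATA AAA TGT GGC TGT GAA TAA — ATG at 14, stop TGA at 38 → 27 nt.
Frame 3: CCC CGT ATG ACA TGA TCG TCA ACT ATT TCT ATG CAT GAA TAA AAT GTG GCT GTG AAT — ATG at 9, stop TGA at 15 → 9 nt; ATG at 33, stop TAA at 42 → 12 nt.
No ORF reaches 11 codons. Count = 0.

0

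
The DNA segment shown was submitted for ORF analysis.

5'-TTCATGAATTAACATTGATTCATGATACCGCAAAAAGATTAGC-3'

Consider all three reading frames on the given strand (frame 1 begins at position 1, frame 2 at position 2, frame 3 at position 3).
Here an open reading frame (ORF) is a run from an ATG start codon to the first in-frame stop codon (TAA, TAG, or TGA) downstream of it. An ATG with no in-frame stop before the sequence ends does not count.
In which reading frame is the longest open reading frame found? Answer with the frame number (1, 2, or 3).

Frame 1: TTC ATG AAT TAA CAT TGA TTC ATG ATA CCG CAA AAA GAT TAG — ATG at 4, stop TAA at 10 → 9 nt; ATG at 22, stop TAG at 40 → 21 nt.
Frame 2: TCA TGA ATT AAC ATT GAT TCA TGA TAC CGC AAA AAG ATT AGC — no ATG→stop ORF.
Frame 3: CAT GAA TTA ACA TTG ATT CAT GAT ACC GCA AAA AGA TTA — no ATG→stop ORF.
Longest ORF is 21 nt in frame 1 (positions 22–42).

1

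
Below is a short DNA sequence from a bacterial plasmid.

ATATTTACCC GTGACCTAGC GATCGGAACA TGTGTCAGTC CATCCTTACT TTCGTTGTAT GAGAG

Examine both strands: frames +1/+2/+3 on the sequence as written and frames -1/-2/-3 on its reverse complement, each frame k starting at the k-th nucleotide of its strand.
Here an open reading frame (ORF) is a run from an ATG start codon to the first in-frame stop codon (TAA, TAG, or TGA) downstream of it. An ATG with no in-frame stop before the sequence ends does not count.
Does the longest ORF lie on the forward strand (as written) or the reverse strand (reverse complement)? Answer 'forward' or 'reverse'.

Reverse complement (5'→3'): CTCTCATACAACGAAAGTAAGGATGGACTGACACATGTTCCGATCGCTAGGTCACGGGTAAATAT
Frame +1: ATA TTT ACC CGT GAC CTA GCG ATC GGA ACA TGT GTC AGT CCA TCC TTA CTT TCG TTG TAT GAG — no ATG→stop ORF.
Frame +2: TAT TTA CCC GTG ACC TAG CGA TCG GAA CAT GTG TCA GTC CAT CCT TAC TTT CGT TGT ATG AGA — no ATG→stop ORF.
Frame +3: ATT TAC CCG TGA CCT AGC GAT CGG AAC ATG TGT CAG TCC ATC CTT ACT TTC GTT GTA TGA GAG — ATG at 30, stop TGA at 60 → 33 nt.
Frame -1: CTC TCA TAC AAC GAA AGT AAG GAT GGA CTG ACA CAT GTT CCG ATC GCT AGG TCA CGG GTA AAT — no ATG→stop ORF.
Frame -2: TCT CAT ACA ACG AAA GTA AGG ATG GAC TGA CAC ATG TTC CGA TCG CTA GGT CAC GGG TAA ATA — ATG at 23, stop TGA at 29 → 9 nt; ATG at 35, stop TAA at 59 → 27 nt.
Frame -3: CTC ATA CAA CGA AAG TAA GGA TGG ACT GAC ACA TGT TCC GAT CGC TAG GTC ACG GGT AAA TAT — no ATG→stop ORF.
Forward-strand max 33 nt; reverse-strand max 27 nt. The forward strand has the longer ORF.

forward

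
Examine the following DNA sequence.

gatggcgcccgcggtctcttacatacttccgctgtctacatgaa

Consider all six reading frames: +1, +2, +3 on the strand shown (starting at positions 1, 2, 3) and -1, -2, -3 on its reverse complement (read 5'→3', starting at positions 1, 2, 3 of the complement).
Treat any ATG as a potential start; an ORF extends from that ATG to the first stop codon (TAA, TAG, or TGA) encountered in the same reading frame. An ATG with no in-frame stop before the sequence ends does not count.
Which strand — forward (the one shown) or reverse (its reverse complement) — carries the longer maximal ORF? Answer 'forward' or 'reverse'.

Reverse complement (5'→3'): TTCATGTAGACAGCGGAAGTATGTAAGAGACCGCGGGCGCCATC
Frame +1: GAT GGC GCC CGC GGT CTC TTA CAT ACT TCC GCT GTC TAC ATG — no ATG→stop ORF.
Frame +2: ATG GCG CCC GCG GTC TCT TAC ATA CTT CCG CTG TCT ACA TGA — ATG at 2, stop TGA at 41 → 42 nt.
Frame +3: TGG CGC CCG CGG TCT CTT ACA TAC TTC CGC TGT CTA CAT GAA — no ATG→stop ORF.
Frame -1: TTC ATG TAG ACA GCG GAA GTA TGT AAG AGA CCG CGG GCG CCA — ATG at 4, stop TAG at 7 → 6 nt.
Frame -2: TCA TGT AGA CAG CGG AAG TAT GTA AGA GAC CGC GGG CGC CAT — no ATG→stop ORF.
Frame -3: CAT GTA GAC AGC GGA AGT ATG TAA GAG ACC GCG GGC GCC ATC — ATG at 21, stop TAA at 24 → 6 nt.
Forward-strand max 42 nt; reverse-strand max 6 nt. The forward strand has the longer ORF.

forward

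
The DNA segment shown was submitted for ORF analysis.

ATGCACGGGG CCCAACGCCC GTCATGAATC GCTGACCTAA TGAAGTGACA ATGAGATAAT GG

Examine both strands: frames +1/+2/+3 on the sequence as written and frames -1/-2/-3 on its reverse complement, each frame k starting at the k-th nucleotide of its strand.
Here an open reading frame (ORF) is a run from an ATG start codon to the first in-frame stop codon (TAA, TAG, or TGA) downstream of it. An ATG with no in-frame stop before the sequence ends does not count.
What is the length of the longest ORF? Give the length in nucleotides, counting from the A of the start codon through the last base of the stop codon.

27

Reverse complement (5'→3'): CCATTATCTCATTGTCACTTCATTAGGTCAGCGATTCATGACGGGCGTTGGGCCCCGTGCAT
Frame +1: ATG CAC GGG GCC CAA CGC CCG TCA TGA ATC GCT GAC CTA ATG AAG TGA CAA TGA GAT AAT — ATG at 1, stop TGA at 25 → 27 nt; ATG at 40, stop TGA at 46 → 9 nt.
Frame +2: TGC ACG GGG CCC AAC GCC CGT CAT GAA TCG CTG ACC TAA TGA AGT GAC AAT GAG ATA ATG — no ATG→stop ORF.
Frame +3: GCA CGG GGC CCA ACG CCC GTC ATG AAT CGC TGA CCT AAT GAA GTG ACA ATG AGA TAA TGG — ATG at 24, stop TGA at 33 → 12 nt; ATG at 51, stop TAA at 57 → 9 nt.
Frame -1: CCA TTA TCT CAT TGT CAC TTC ATT AGG TCA GCG ATT CAT GAC GGG CGT TGG GCC CCG TGC — no ATG→stop ORF.
Frame -2: CAT TAT CTC ATT GTC ACT TCA TTA GGT CAG CGA TTC ATG ACG GGC GTT GGG CCC CGT GCA — no ATG→stop ORF.
Frame -3: ATT ATC TCA TTG TCA CTT CAT TAG GTC AGC GAT TCA TGA CGG GCG TTG GGC CCC GTG CAT — no ATG→stop ORF.
Longest: frame +1, positions 1–27, 27 nt = 9 codons = 8 aa. → 27 nucleotides.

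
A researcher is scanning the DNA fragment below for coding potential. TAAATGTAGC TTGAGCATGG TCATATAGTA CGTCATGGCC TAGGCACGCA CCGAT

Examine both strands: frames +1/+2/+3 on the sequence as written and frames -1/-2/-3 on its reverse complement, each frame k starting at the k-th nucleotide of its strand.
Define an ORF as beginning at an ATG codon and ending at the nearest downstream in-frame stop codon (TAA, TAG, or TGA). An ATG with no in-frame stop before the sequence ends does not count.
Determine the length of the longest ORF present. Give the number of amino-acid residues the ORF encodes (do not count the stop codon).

3

Reverse complement (5'→3'): ATCGGTGCGTGCCTAGGCCATGACGTACTATATGACCATGCTCAAGCTACATTTA
Frame +1: TAA ATG TAG CTT GAG CAT GGT CAT ATA GTA CGT CAT GGC CTA GGC ACG CAC CGA — ATG at 4, stop TAG at 7 → 6 nt.
Frame +2: AAA TGT AGC TTG AGC ATG GTC ATA TAG TAC GTC ATG GCC TAG GCA CGC ACC GAT — ATG at 17, stop TAG at 26 → 12 nt; ATG at 35, stop TAG at 41 → 9 nt.
Frame +3: AAT GTA GCT TGA GCA TGG TCA TAT AGT ACG TCA TGG CCT AGG CAC GCA CCG — no ATG→stop ORF.
Frame -1: ATC GGT GCG TGC CTA GGC CAT GAC GTA CTA TAT GAC CAT GCT CAA GCT ACA TTT — no ATG→stop ORF.
Frame -2: TCG GTG CGT GCC TAG GCC ATG ACG TAC TAT ATG ACC ATG CTC AAG CTA CAT TTA — no ATG→stop ORF.
Frame -3: CGG TGC GTG CCT AGG CCA TGA CGT ACT ATA TGA CCA TGC TCA AGC TAC ATT — no ATG→stop ORF.
Longest: frame +2, positions 17–28, 12 nt = 4 codons = 3 aa. → 3 amino acids.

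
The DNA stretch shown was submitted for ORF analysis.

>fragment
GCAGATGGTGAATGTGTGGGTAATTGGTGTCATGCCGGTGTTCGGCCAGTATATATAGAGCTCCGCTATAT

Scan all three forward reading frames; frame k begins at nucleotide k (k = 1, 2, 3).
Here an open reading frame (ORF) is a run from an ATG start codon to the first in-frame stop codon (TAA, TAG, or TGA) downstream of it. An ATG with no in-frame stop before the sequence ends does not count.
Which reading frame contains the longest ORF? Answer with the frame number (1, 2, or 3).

Frame 1: GCA GAT GGT GAA TGT GTG GGT AAT TGG TGT CAT GCC GGT GTT CGG CCA GTA TAT ATA GAG CTC CGC TAT — no ATG→stop ORF.
Frame 2: CAG ATG GTG AAT GTG TGG GTA ATT GGT GTC ATG CCG GTG TTC GGC CAG TAT ATA TAG AGC TCC GCT ATA — ATG at 5, stop TAG at 56 → 54 nt; ATG at 32, stop TAG at 56 → 27 nt.
Frame 3: AGA TGG TGA ATG TGT GGG TAA TTG GTG TCA TGC CGG TGT TCG GCC AGT ATA TAT AGA GCT CCG CTA TAT — ATG at 12, stop TAA at 21 → 12 nt.
Longest ORF is 54 nt in frame 2 (positions 5–58).

2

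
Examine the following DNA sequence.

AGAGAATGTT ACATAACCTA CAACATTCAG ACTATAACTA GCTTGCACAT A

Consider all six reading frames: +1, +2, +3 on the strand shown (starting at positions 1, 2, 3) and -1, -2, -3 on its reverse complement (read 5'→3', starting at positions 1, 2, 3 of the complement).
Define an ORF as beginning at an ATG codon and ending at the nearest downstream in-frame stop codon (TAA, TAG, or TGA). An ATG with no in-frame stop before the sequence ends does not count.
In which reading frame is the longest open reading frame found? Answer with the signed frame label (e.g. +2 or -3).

Reverse complement (5'→3'): TATGTGCAAGCTAGTTATAGTCTGAATGTTGTAGGTTATGTAACATTCTCT
Frame +1: AGA GAA TGT TAC ATA ACC TAC AAC ATT CAG ACT ATA ACT AGC TTG CAC ATA — no ATG→stop ORF.
Frame +2: GAG AAT GTT ACA TAA CCT ACA ACA TTC AGA CTA TAA CTA GCT TGC ACA — no ATG→stop ORF.
Frame +3: AGA ATG TTA CAT AAC CTA CAA CAT TCA GAC TAT AAC TAG CTT GCA CAT — ATG at 6, stop TAG at 39 → 36 nt.
Frame -1: TAT GTG CAA GCT AGT TAT AGT CTG AAT GTT GTA GGT TAT GTA ACA TTC TCT — no ATG→stop ORF.
Frame -2: ATG TGC AAG CTA GTT ATA GTC TGA ATG TTG TAG GTT ATG TAA CAT TCT — ATG at 2, stop TGA at 23 → 24 nt; ATG at 26, stop TAG at 32 → 9 nt; ATG at 38, stop TAA at 41 → 6 nt.
Frame -3: TGT GCA AGC TAG TTA TAG TCT GAA TGT TGT AGG TTA TGT AAC ATT CTC — no ATG→stop ORF.
Longest ORF is 36 nt in frame +3 (positions 6–41).

+3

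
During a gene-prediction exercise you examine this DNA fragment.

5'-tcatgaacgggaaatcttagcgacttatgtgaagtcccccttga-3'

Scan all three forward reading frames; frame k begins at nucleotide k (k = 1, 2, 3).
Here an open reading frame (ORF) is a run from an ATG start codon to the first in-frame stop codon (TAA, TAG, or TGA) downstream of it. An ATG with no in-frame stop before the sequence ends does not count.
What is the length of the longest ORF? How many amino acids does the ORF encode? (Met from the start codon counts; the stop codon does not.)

5

Frame 1: TCA TGA ACG GGA AAT CTT AGC GAC TTA TGT GAA GTC CCC CTT — no ATG→stop ORF.
Frame 2: CAT GAA CGG GAA ATC TTA GCG ACT TAT GTG AAG TCC CCC TTG — no ATG→stop ORF.
Frame 3: ATG AAC GGG AAA TCT TAG CGA CTT ATG TGA AGT CCC CCT TGA — ATG at 3, stop TAG at 18 → 18 nt; ATG at 27, stop TGA at 30 → 6 nt.
Longest: frame 3, positions 3–20, 18 nt = 6 codons = 5 aa. → 5 amino acids.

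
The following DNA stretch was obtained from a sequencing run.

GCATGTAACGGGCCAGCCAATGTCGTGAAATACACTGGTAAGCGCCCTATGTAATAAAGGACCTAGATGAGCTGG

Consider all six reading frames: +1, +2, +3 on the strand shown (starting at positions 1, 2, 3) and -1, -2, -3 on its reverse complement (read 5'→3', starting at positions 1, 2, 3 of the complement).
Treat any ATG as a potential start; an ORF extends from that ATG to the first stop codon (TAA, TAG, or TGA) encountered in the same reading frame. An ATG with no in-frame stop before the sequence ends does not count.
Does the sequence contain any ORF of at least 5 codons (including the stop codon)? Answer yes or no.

Reverse complement (5'→3'): CCAGCTCATCTAGGTCCTTTATTACATAGGGCGCTTACCAGTGTATTTCACGACATTGGCTGGCCCGTTACATGC
Frame +1: GCA TGT AAC GGG CCA GCC AAT GTC GTG AAA TAC ACT GGT AAG CGC CCT ATG TAA TAA AGG ACC TAG ATG AGC TGG — ATG at 49, stop TAA at 52 → 6 nt.
Frame +2: CAT GTA ACG GGC CAG CCA ATG TCG TGA AAT ACA CTG GTA AGC GCC CTA TGT AAT AAA GGA CCT AGA TGA GCT — ATG at 20, stop TGA at 26 → 9 nt.
Frame +3: ATG TAA CGG GCC AGC CAA TGT CGT GAA ATA CAC TGG TAA GCG CCC TAT GTA ATA AAG GAC CTA GAT GAG CTG — ATG at 3, stop TAA at 6 → 6 nt.
Frame -1: CCA GCT CAT CTA GGT CCT TTA TTA CAT AGG GCG CTT ACC AGT GTA TTT CAC GAC ATT GGC TGG CCC GTT ACA TGC — no ATG→stop ORF.
Frame -2: CAG CTC ATC TAG GTC CTT TAT TAC ATA GGG CGC TTA CCA GTG TAT TTC ACG ACA TTG GCT GGC CCG TTA CAT — no ATG→stop ORF.
Frame -3: AGC TCA TCT AGG TCC TTT ATT ACA TAG GGC GCT TAC CAG TGT ATT TCA CGA CAT TGG CTG GCC CGT TAC ATG — no ATG→stop ORF.
Largest ORF found is 3 codons < 5, so no.

no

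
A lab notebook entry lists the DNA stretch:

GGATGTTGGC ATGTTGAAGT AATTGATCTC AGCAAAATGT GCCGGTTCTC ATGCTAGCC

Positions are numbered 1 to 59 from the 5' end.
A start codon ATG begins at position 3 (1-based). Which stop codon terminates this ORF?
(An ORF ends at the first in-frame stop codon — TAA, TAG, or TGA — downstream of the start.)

TGA

Codons from position 3: ATG (3–5), TTG (6–8), GCA (9–11), TGT (12–14), TGA (15–17).
The first in-frame stop codon is TGA.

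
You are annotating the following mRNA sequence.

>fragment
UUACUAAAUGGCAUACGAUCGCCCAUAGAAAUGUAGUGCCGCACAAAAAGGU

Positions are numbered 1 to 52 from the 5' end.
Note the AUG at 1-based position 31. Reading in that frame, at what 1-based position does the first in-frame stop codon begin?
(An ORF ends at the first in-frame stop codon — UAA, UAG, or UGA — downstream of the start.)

34

Codons from position 31: AUG (31–33), UAG (34–36).
UAG is a stop codon; it begins at position 34.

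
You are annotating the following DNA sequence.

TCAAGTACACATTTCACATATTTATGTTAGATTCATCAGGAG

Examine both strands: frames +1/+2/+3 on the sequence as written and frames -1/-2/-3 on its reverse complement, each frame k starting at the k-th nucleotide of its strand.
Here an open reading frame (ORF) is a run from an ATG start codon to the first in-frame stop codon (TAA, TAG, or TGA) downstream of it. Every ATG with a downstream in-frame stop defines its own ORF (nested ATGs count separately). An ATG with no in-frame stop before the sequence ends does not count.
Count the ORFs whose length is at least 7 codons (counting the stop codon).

0

Reverse complement (5'→3'): CTCCTGATGAATCTAACATAAATATGTGAAATGTGTACTTGA
Frame +1: TCA AGT ACA CAT TTC ACA TAT TTA TGT TAG ATT CAT CAG GAG — no ATG→stop ORF.
Frame +2: CAA GTA CAC ATT TCA CAT ATT TAT GTT AGA TTC ATC AGG — no ATG→stop ORF.
Frame +3: AAG TAC ACA TTT CAC ATA TTT ATG TTA GAT TCA TCA GGA — no ATG→stop ORF.
Frame -1: CTC CTG ATG AAT CTA ACA TAA ATA TGT GAA ATG TGT ACT TGA — ATG at 7, stop TAA at 19 → 15 nt; ATG at 31, stop TGA at 40 → 12 nt.
Frame -2: TCC TGA TGA ATC TAA CAT AAA TAT GTG AAA TGT GTA CTT — no ATG→stop ORF.
Frame -3: CCT GAT GAA TCT AAC ATA AAT ATG TGA AAT GTG TAC TTG — ATG at 24, stop TGA at 27 → 6 nt.
No ORF reaches 7 codons. Count = 0.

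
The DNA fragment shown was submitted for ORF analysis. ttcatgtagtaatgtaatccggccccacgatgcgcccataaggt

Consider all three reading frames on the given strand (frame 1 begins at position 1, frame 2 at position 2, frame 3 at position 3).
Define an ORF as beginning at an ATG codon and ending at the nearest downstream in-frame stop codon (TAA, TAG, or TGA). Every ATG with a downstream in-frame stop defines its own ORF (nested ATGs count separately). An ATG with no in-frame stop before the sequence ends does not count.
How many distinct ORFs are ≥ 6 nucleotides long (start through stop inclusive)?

3

Frame 1: TTC ATG TAG TAA TGT AAT CCG GCC CCA CGA TGC GCC CAT AAG — ATG at 4, stop TAG at 7 → 6 nt.
Frame 2: TCA TGT AGT AAT GTA ATC CGG CCC CAC GAT GCG CCC ATA AGG — no ATG→stop ORF.
Frame 3: CAT GTA GTA ATG TAA TCC GGC CCC ACG ATG CGC CCA TAA GGT — ATG at 12, stop TAA at 15 → 6 nt; ATG at 30, stop TAA at 39 → 12 nt.
ORFs ≥ 6 nucleotides: frame 1 4–9 (6 nucleotides), frame 3 12–17 (6 nucleotides), frame 3 30–41 (12 nucleotides). Count = 3.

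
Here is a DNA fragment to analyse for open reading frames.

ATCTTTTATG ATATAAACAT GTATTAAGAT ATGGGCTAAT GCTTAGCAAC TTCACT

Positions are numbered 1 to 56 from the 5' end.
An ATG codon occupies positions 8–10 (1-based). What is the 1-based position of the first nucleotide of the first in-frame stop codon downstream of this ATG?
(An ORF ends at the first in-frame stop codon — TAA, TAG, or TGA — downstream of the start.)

14

Codons from position 8: ATG (8–10), ATA (11–13), TAA (14–16).
TAA is a stop codon; it begins at position 14.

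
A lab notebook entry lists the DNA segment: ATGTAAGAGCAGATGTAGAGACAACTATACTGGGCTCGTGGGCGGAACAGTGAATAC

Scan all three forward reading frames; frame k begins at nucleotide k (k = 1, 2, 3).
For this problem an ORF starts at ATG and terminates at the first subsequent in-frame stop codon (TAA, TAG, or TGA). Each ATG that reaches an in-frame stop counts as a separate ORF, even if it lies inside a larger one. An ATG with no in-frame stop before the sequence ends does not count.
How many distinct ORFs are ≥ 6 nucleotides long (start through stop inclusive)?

2

Frame 1: ATG TAA GAG CAG ATG TAG AGA CAA CTA TAC TGG GCT CGT GGG CGG AAC AGT GAA TAC — ATG at 1, stop TAA at 4 → 6 nt; ATG at 13, stop TAG at 16 → 6 nt.
Frame 2: TGT AAG AGC AGA TGT AGA GAC AAC TAT ACT GGG CTC GTG GGC GGA ACA GTG AAT — no ATG→stop ORF.
Frame 3: GTA AGA GCA GAT GTA GAG ACA ACT ATA CTG GGC TCG TGG GCG GAA CAG TGA ATA — no ATG→stop ORF.
ORFs ≥ 6 nucleotides: frame 1 1–6 (6 nucleotides), frame 1 13–18 (6 nucleotides). Count = 2.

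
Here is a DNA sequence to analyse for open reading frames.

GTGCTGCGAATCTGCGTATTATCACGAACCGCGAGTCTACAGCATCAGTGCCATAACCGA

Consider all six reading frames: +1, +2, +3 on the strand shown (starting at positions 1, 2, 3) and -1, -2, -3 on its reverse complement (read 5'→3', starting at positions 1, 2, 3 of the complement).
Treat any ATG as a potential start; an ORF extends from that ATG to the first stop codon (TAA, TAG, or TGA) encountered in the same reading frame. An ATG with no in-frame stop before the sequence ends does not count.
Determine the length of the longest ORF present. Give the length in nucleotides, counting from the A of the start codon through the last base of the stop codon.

Reverse complement (5'→3'): TCGGTTATGGCACTGATGCTGTAGACTCGCGGTTCGTGATAATACGCAGATTCGCAGCAC
Frame +1: GTG CTG CGA ATC TGC GTA TTA TCA CGA ACC GCG AGT CTA CAG CAT CAG TGC CAT AAC CGA — no ATG→stop ORF.
Frame +2: TGC TGC GAA TCT GCG TAT TAT CAC GAA CCG CGA GTC TAC AGC ATC AGT GCC ATA ACC — no ATG→stop ORF.
Frame +3: GCT GCG AAT CTG CGT ATT ATC ACG AAC CGC GAG TCT ACA GCA TCA GTG CCA TAA CCG — no ATG→stop ORF.
Frame -1: TCG GTT ATG GCA CTG ATG CTG TAG ACT CGC GGT TCG TGA TAA TAC GCA GAT TCG CAG CAC — ATG at 7, stop TAG at 22 → 18 nt; ATG at 16, stop TAG at 22 → 9 nt.
Frame -2: CGG TTA TGG CAC TGA TGC TGT AGA CTC GCG GTT CGT GAT AAT ACG CAG ATT CGC AGC — no ATG→stop ORF.
Frame -3: GGT TAT GGC ACT GAT GCT GTA GAC TCG CGG TTC GTG ATA ATA CGC AGA TTC GCA GCA — no ATG→stop ORF.
Longest: frame -1, positions 7–24, 18 nt = 6 codons = 5 aa. → 18 nucleotides.

18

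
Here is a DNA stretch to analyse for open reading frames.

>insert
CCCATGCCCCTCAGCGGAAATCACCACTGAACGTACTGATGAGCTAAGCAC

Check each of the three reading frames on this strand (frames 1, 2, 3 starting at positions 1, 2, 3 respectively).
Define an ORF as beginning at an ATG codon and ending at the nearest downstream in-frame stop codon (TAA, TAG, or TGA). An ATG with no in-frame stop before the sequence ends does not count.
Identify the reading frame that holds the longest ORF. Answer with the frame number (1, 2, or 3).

1

Frame 1: CCC ATG CCC CTC AGC GGA AAT CAC CAC TGA ACG TAC TGA TGA GCT AAG CAC — ATG at 4, stop TGA at 28 → 27 nt.
Frame 2: CCA TGC CCC TCA GCG GAA ATC ACC ACT GAA CGT ACT GAT GAG CTA AGC — no ATG→stop ORF.
Frame 3: CAT GCC CCT CAG CGG AAA TCA CCA CTG AAC GTA CTG ATG AGC TAA GCA — ATG at 39, stop TAA at 45 → 9 nt.
Longest ORF is 27 nt in frame 1 (positions 4–30).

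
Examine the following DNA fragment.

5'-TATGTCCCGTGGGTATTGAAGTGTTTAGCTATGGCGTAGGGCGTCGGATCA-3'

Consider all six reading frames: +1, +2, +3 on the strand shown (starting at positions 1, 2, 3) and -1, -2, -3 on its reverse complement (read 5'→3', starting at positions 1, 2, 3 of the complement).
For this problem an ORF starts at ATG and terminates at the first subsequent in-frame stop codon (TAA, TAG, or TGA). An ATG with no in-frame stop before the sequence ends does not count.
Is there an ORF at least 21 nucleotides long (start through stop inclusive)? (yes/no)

no

Reverse complement (5'→3'): TGATCCGACGCCCTACGCCATAGCTAAACACTTCAATACCCACGGGACATA
Frame +1: TAT GTC CCG TGG GTA TTG AAG TGT TTA GCT ATG GCG TAG GGC GTC GGA TCA — ATG at 31, stop TAG at 37 → 9 nt.
Frame +2: ATG TCC CGT GGG TAT TGA AGT GTT TAG CTA TGG CGT AGG GCG TCG GAT — ATG at 2, stop TGA at 17 → 18 nt.
Frame +3: TGT CCC GTG GGT ATT GAA GTG TTT AGC TAT GGC GTA GGG CGT CGG ATC — no ATG→stop ORF.
Frame -1: TGA TCC GAC GCC CTA CGC CAT AGC TAA ACA CTT CAA TAC CCA CGG GAC ATA — no ATG→stop ORF.
Frame -2: GAT CCG ACG CCC TAC GCC ATA GCT AAA CAC TTC AAT ACC CAC GGG ACA — no ATG→stop ORF.
Frame -3: ATC CGA CGC CCT ACG CCA TAG CTA AAC ACT TCA ATA CCC ACG GGA CAT — no ATG→stop ORF.
Largest ORF found is 18 nucleotides < 21, so no.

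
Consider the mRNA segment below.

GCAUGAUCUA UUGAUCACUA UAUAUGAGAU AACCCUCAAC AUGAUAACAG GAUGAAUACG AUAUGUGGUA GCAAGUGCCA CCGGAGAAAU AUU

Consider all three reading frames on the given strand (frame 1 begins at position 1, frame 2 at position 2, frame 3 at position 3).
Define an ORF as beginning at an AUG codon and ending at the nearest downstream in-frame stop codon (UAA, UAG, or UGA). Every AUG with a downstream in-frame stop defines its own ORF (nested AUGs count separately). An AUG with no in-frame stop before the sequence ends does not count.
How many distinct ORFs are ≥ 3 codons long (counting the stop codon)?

Frame 1: GCA UGA UCU AUU GAU CAC UAU AUA UGA GAU AAC CCU CAA CAU GAU AAC AGG AUG AAU ACG AUA UGU GGU AGC AAG UGC CAC CGG AGA AAU AUU — no AUG→stop ORF.
Frame 2: CAU GAU CUA UUG AUC ACU AUA UAU GAG AUA ACC CUC AAC AUG AUA ACA GGA UGA AUA CGA UAU GUG GUA GCA AGU GCC ACC GGA GAA AUA — AUG at 41, stop UGA at 53 → 15 nt.
Frame 3: AUG AUC UAU UGA UCA CUA UAU AUG AGA UAA CCC UCA ACA UGA UAA CAG GAU GAA UAC GAU AUG UGG UAG CAA GUG CCA CCG GAG AAA UAU — AUG at 3, stop UGA at 12 → 12 nt; AUG at 24, stop UAA at 30 → 9 nt; AUG at 63, stop UAG at 69 → 9 nt.
ORFs ≥ 3 codons: frame 2 41–55 (5 codons), frame 3 3–14 (4 codons), frame 3 24–32 (3 codons), frame 3 63–71 (3 codons). Count = 4.

4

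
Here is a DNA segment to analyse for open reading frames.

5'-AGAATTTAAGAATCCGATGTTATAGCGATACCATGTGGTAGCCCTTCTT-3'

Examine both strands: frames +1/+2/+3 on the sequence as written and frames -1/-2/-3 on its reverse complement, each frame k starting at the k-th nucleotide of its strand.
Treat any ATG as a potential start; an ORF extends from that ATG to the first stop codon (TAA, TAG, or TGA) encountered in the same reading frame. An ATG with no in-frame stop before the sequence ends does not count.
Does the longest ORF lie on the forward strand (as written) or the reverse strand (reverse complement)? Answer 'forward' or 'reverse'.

Reverse complement (5'→3'): AAGAAGGGCTACCACATGGTATCGCTATAACATCGGATTCTTAAATTCT
Frame +1: AGA ATT TAA GAA TCC GAT GTT ATA GCG ATA CCA TGT GGT AGC CCT TCT — no ATG→stop ORF.
Frame +2: GAA TTT AAG AAT CCG ATG TTA TAG CGA TAC CAT GTG GTA GCC CTT CTT — ATG at 17, stop TAG at 23 → 9 nt.
Frame +3: AAT TTA AGA ATC CGA TGT TAT AGC GAT ACC ATG TGG TAG CCC TTC — ATG at 33, stop TAG at 39 → 9 nt.
Frame -1: AAG AAG GGC TAC CAC ATG GTA TCG CTA TAA CAT CGG ATT CTT AAA TTC — ATG at 16, stop TAA at 28 → 15 nt.
Frame -2: AGA AGG GCT ACC ACA TGG TAT CGC TAT AAC ATC GGA TTC TTA AAT TCT — no ATG→stop ORF.
Frame -3: GAA GGG CTA CCA CAT GGT ATC GCT ATA ACA TCG GAT TCT TAA ATT — no ATG→stop ORF.
Forward-strand max 9 nt; reverse-strand max 15 nt. The reverse strand has the longer ORF.

reverse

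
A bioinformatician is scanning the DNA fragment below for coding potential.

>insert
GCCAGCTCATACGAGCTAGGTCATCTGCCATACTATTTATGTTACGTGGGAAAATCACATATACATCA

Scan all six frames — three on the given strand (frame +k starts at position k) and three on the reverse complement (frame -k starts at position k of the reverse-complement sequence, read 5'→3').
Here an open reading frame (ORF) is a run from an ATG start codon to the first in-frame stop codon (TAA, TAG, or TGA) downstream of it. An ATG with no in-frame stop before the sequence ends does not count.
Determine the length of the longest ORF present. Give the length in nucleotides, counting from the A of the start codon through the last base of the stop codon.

12

Reverse complement (5'→3'): TGATGTATATGTGATTTTCCCACGTAACATAAATAGTATGGCAGATGACCTAGCTCGTATGAGCTGGC
Frame +1: GCC AGC TCA TAC GAG CTA GGT CAT CTG CCA TAC TAT TTA TGT TAC GTG GGA AAA TCA CAT ATA CAT — no ATG→stop ORF.
Frame +2: CCA GCT CAT ACG AGC TAG GTC ATC TGC CAT ACT ATT TAT GTT ACG TGG GAA AAT CAC ATA TAC ATC — no ATG→stop ORF.
Frame +3: CAG CTC ATA CGA GCT AGG TCA TCT GCC ATA CTA TTT ATG TTA CGT GGG AAA ATC ACA TAT ACA TCA — no ATG→stop ORF.
Frame -1: TGA TGT ATA TGT GAT TTT CCC ACG TAA CAT AAA TAG TAT GGC AGA TGA CCT AGC TCG TAT GAG CTG — no ATG→stop ORF.
Frame -2: GAT GTA TAT GTG ATT TTC CCA CGT AAC ATA AAT AGT ATG GCA GAT GAC CTA GCT CGT ATG AGC TGG — no ATG→stop ORF.
Frame -3: ATG TAT ATG TGA TTT TCC CAC GTA ACA TAA ATA GTA TGG CAG ATG ACC TAG CTC GTA TGA GCT GGC — ATG at 3, stop TGA at 12 → 12 nt; ATG at 9, stop TGA at 12 → 6 nt; ATG at 45, stop TAG at 51 → 9 nt.
Longest: frame -3, positions 3–14, 12 nt = 4 codons = 3 aa. → 12 nucleotides.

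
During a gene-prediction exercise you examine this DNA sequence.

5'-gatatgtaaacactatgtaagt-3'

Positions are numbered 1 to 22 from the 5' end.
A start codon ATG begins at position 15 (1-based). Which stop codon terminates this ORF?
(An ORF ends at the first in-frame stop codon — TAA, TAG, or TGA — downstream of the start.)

Codons from position 15: ATG (15–17), TAA (18–20).
The first in-frame stop codon is TAA.

TAA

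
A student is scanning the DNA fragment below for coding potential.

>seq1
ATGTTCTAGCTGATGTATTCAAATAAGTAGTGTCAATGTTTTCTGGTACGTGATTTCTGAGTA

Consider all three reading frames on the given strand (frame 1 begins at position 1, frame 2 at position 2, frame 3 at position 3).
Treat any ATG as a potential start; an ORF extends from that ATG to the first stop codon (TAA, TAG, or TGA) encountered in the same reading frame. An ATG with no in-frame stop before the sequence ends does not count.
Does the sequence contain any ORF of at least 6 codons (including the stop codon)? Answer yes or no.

yes

Frame 1: ATG TTC TAG CTG ATG TAT TCA AAT AAG TAG TGT CAA TGT TTT CTG GTA CGT GAT TTC TGA GTA — ATG at 1, stop TAG at 7 → 9 nt; ATG at 13, stop TAG at 28 → 18 nt.
Frame 2: TGT TCT AGC TGA TGT ATT CAA ATA AGT AGT GTC AAT GTT TTC TGG TAC GTG ATT TCT GAG — no ATG→stop ORF.
Frame 3: GTT CTA GCT GAT GTA TTC AAA TAA GTA GTG TCA ATG TTT TCT GGT ACG TGA TTT CTG AGT — ATG at 36, stop TGA at 51 → 18 nt.
Frame 1 has an ORF of 6 codons (positions 13–30) ≥ 6, so yes.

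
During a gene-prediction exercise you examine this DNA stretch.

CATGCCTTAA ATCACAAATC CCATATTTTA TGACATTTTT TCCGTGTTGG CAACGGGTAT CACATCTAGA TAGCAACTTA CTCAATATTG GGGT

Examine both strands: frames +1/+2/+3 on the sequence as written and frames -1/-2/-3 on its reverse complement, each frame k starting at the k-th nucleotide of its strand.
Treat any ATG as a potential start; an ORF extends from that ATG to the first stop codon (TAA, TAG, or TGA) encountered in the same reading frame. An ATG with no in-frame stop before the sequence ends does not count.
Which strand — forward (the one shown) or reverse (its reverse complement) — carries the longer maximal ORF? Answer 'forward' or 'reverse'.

reverse

Reverse complement (5'→3'): ACCCCAATATTGAGTAAGTTGCTATCTAGATGTGATACCCGTTGCCAACACGGAAAAAATGTCATAAAATATGGGATTTGTGATTTAAGGCATG
Frame +1: CAT GCC TTA AAT CAC AAA TCC CAT ATT TTA TGA CAT TTT TTC CGT GTT GGC AAC GGG TAT CAC ATC TAG ATA GCA ACT TAC TCA ATA TTG GGG — no ATG→stop ORF.
Frame +2: ATG CCT TAA ATC ACA AAT CCC ATA TTT TAT GAC ATT TTT TCC GTG TTG GCA ACG GGT ATC ACA TCT AGA TAG CAA CTT ACT CAA TAT TGG GGT — ATG at 2, stop TAA at 8 → 9 nt.
Frame +3: TGC CTT AAA TCA CAA ATC CCA TAT TTT ATG ACA TTT TTT CCG TGT TGG CAA CGG GTA TCA CAT CTA GAT AGC AAC TTA CTC AAT ATT GGG — no ATG→stop ORF.
Frame -1: ACC CCA ATA TTG AGT AAG TTG CTA TCT AGA TGT GAT ACC CGT TGC CAA CAC GGA AAA AAT GTC ATA AAA TAT GGG ATT TGT GAT TTA AGG CAT — no ATG→stop ORF.
Frame -2: CCC CAA TAT TGA GTA AGT TGC TAT CTA GAT GTG ATA CCC GTT GCC AAC ACG GAA AAA ATG TCA TAA AAT ATG GGA TTT GTG ATT TAA GGC ATG — ATG at 59, stop TAA at 65 → 9 nt; ATG at 71, stop TAA at 86 → 18 nt.
Frame -3: CCC AAT ATT GAG TAA GTT GCT ATC TAG ATG TGA TAC CCG TTG CCA ACA CGG AAA AAA TGT CAT AAA ATA TGG GAT TTG TGA TTT AAG GCA — ATG at 30, stop TGA at 33 → 6 nt.
Forward-strand max 9 nt; reverse-strand max 18 nt. The reverse strand has the longer ORF.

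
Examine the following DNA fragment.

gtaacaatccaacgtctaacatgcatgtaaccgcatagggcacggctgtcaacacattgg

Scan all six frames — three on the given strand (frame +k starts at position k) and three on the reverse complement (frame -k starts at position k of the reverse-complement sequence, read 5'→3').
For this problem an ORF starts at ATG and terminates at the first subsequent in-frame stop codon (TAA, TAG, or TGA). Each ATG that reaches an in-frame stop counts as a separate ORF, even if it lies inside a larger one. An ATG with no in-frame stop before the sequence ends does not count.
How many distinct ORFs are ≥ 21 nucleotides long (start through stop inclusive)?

Reverse complement (5'→3'): CCAATGTGTTGACAGCCGTGCCCTATGCGGTTACATGCATGTTAGACGTTGGATTGTTAC
Frame +1: GTA ACA ATC CAA CGT CTA ACA TGC ATG TAA CCG CAT AGG GCA CGG CTG TCA ACA CAT TGG — ATG at 25, stop TAA at 28 → 6 nt.
Frame +2: TAA CAA TCC AAC GTC TAA CAT GCA TGT AAC CGC ATA GGG CAC GGC TGT CAA CAC ATT — no ATG→stop ORF.
Frame +3: AAC AAT CCA ACG TCT AAC ATG CAT GTA ACC GCA TAG GGC ACG GCT GTC AAC ACA TTG — ATG at 21, stop TAG at 36 → 18 nt.
Frame -1: CCA ATG TGT TGA CAG CCG TGC CCT ATG CGG TTA CAT GCA TGT TAG ACG TTG GAT TGT TAC — ATG at 4, stop TGA at 10 → 9 nt; ATG at 25, stop TAG at 43 → 21 nt.
Frame -2: CAA TGT GTT GAC AGC CGT GCC CTA TGC GGT TAC ATG CAT GTT AGA CGT TGG ATT GTT — no ATG→stop ORF.
Frame -3: AAT GTG TTG ACA GCC GTG CCC TAT GCG GTT ACA TGC ATG TTA GAC GTT GGA TTG TTA — no ATG→stop ORF.
ORFs ≥ 21 nucleotides: frame -1 25–45 (21 nucleotides). Count = 1.

1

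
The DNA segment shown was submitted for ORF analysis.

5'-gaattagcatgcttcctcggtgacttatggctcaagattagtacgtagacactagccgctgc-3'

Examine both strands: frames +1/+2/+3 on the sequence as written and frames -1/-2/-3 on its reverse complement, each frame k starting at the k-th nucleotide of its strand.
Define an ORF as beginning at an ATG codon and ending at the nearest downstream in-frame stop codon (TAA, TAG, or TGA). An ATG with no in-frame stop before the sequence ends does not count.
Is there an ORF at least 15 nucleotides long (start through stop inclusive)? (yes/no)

yes

Reverse complement (5'→3'): GCAGCGGCTAGTGTCTACGTACTAATCTTGAGCCATAAGTCACCGAGGAAGCATGCTAATTC
Frame +1: GAA TTA GCA TGC TTC CTC GGT GAC TTA TGG CTC AAG ATT AGT ACG TAG ACA CTA GCC GCT — no ATG→stop ORF.
Frame +2: AAT TAG CAT GCT TCC TCG GTG ACT TAT GGC TCA AGA TTA GTA CGT AGA CAC TAG CCG CTG — no ATG→stop ORF.
Frame +3: ATT AGC ATG CTT CCT CGG TGA CTT ATG GCT CAA GAT TAG TAC GTA GAC ACT AGC CGC TGC — ATG at 9, stop TGA at 21 → 15 nt; ATG at 27, stop TAG at 39 → 15 nt.
Frame -1: GCA GCG GCT AGT GTC TAC GTA CTA ATC TTG AGC CAT AAG TCA CCG AGG AAG CAT GCT AAT — no ATG→stop ORF.
Frame -2: CAG CGG CTA GTG TCT ACG TAC TAA TCT TGA GCC ATA AGT CAC CGA GGA AGC ATG CTA ATT — no ATG→stop ORF.
Frame -3: AGC GGC TAG TGT CTA CGT ACT AAT CTT GAG CCA TAA GTC ACC GAG GAA GCA TGC TAA TTC — no ATG→stop ORF.
Frame +3 has an ORF of 15 nucleotides (positions 9–23) ≥ 15, so yes.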